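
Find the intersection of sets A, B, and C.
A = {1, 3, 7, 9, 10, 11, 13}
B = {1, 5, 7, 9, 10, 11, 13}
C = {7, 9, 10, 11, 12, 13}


Set A = {1, 3, 7, 9, 10, 11, 13}
Set B = {1, 5, 7, 9, 10, 11, 13}
Set C = {7, 9, 10, 11, 12, 13}
First, A ∩ B = {1, 7, 9, 10, 11, 13}
Then, (A ∩ B) ∩ C = {7, 9, 10, 11, 13}

{7, 9, 10, 11, 13}


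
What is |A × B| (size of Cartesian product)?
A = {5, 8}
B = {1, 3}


Set A = {5, 8} has 2 elements.
Set B = {1, 3} has 2 elements.
|A × B| = |A| × |B| = 2 × 2 = 4

4


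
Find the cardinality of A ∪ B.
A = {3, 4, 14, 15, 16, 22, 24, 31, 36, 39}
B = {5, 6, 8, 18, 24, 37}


Set A = {3, 4, 14, 15, 16, 22, 24, 31, 36, 39}, |A| = 10
Set B = {5, 6, 8, 18, 24, 37}, |B| = 6
A ∩ B = {24}, |A ∩ B| = 1
|A ∪ B| = |A| + |B| - |A ∩ B| = 10 + 6 - 1 = 15

15


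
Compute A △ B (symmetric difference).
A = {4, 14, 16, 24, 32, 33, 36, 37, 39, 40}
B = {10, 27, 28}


Set A = {4, 14, 16, 24, 32, 33, 36, 37, 39, 40}
Set B = {10, 27, 28}
A △ B = (A \ B) ∪ (B \ A)
Elements in A but not B: {4, 14, 16, 24, 32, 33, 36, 37, 39, 40}
Elements in B but not A: {10, 27, 28}
A △ B = {4, 10, 14, 16, 24, 27, 28, 32, 33, 36, 37, 39, 40}

{4, 10, 14, 16, 24, 27, 28, 32, 33, 36, 37, 39, 40}


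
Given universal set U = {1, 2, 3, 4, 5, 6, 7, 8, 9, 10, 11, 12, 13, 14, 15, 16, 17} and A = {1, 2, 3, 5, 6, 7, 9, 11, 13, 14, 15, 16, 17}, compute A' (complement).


Universal set U = {1, 2, 3, 4, 5, 6, 7, 8, 9, 10, 11, 12, 13, 14, 15, 16, 17}
Set A = {1, 2, 3, 5, 6, 7, 9, 11, 13, 14, 15, 16, 17}
A' = U \ A = elements in U but not in A
Checking each element of U:
1 (in A, exclude), 2 (in A, exclude), 3 (in A, exclude), 4 (not in A, include), 5 (in A, exclude), 6 (in A, exclude), 7 (in A, exclude), 8 (not in A, include), 9 (in A, exclude), 10 (not in A, include), 11 (in A, exclude), 12 (not in A, include), 13 (in A, exclude), 14 (in A, exclude), 15 (in A, exclude), 16 (in A, exclude), 17 (in A, exclude)
A' = {4, 8, 10, 12}

{4, 8, 10, 12}


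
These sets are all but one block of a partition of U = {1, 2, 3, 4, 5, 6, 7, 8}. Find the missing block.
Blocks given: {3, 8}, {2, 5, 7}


U = {1, 2, 3, 4, 5, 6, 7, 8}
Shown blocks: {3, 8}, {2, 5, 7}
A partition's blocks are pairwise disjoint and cover U, so the missing block = U \ (union of shown blocks).
Union of shown blocks: {2, 3, 5, 7, 8}
Missing block = U \ (union) = {1, 4, 6}

{1, 4, 6}


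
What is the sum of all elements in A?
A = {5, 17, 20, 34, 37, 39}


Set A = {5, 17, 20, 34, 37, 39}
Sum = 5 + 17 + 20 + 34 + 37 + 39 = 152

152


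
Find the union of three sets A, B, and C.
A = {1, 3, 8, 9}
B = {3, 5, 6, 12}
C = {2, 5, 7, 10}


Set A = {1, 3, 8, 9}
Set B = {3, 5, 6, 12}
Set C = {2, 5, 7, 10}
First, A ∪ B = {1, 3, 5, 6, 8, 9, 12}
Then, (A ∪ B) ∪ C = {1, 2, 3, 5, 6, 7, 8, 9, 10, 12}

{1, 2, 3, 5, 6, 7, 8, 9, 10, 12}


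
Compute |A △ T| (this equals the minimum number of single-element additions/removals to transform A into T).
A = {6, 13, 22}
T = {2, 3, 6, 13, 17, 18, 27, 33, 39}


Set A = {6, 13, 22}
Set T = {2, 3, 6, 13, 17, 18, 27, 33, 39}
Elements to remove from A (in A, not in T): {22} → 1 removals
Elements to add to A (in T, not in A): {2, 3, 17, 18, 27, 33, 39} → 7 additions
Total edits = 1 + 7 = 8

8


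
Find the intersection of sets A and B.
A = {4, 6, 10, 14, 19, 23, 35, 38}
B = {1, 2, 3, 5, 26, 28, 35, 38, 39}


Set A = {4, 6, 10, 14, 19, 23, 35, 38}
Set B = {1, 2, 3, 5, 26, 28, 35, 38, 39}
A ∩ B includes only elements in both sets.
Check each element of A against B:
4 ✗, 6 ✗, 10 ✗, 14 ✗, 19 ✗, 23 ✗, 35 ✓, 38 ✓
A ∩ B = {35, 38}

{35, 38}


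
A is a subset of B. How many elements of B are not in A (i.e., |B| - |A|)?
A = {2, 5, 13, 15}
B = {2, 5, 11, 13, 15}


Set A = {2, 5, 13, 15}, |A| = 4
Set B = {2, 5, 11, 13, 15}, |B| = 5
Since A ⊆ B: B \ A = {11}
|B| - |A| = 5 - 4 = 1

1


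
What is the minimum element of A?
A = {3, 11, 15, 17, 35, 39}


Set A = {3, 11, 15, 17, 35, 39}
Elements in ascending order: 3, 11, 15, 17, 35, 39
The smallest element is 3.

3


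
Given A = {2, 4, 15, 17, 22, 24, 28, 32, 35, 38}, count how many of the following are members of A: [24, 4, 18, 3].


Set A = {2, 4, 15, 17, 22, 24, 28, 32, 35, 38}
Candidates: [24, 4, 18, 3]
Check each candidate:
24 ∈ A, 4 ∈ A, 18 ∉ A, 3 ∉ A
Count of candidates in A: 2

2


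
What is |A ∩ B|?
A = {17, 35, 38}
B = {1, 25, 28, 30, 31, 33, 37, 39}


Set A = {17, 35, 38}
Set B = {1, 25, 28, 30, 31, 33, 37, 39}
A ∩ B = {}
|A ∩ B| = 0

0


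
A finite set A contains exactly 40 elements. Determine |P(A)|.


The set has 40 elements.
The power set contains all possible subsets.
|P(A)| = 2^|A| = 2^40 = 1099511627776

1099511627776


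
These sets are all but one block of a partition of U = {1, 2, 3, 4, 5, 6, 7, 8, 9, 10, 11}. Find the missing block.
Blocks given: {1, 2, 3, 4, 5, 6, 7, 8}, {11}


U = {1, 2, 3, 4, 5, 6, 7, 8, 9, 10, 11}
Shown blocks: {1, 2, 3, 4, 5, 6, 7, 8}, {11}
A partition's blocks are pairwise disjoint and cover U, so the missing block = U \ (union of shown blocks).
Union of shown blocks: {1, 2, 3, 4, 5, 6, 7, 8, 11}
Missing block = U \ (union) = {9, 10}

{9, 10}


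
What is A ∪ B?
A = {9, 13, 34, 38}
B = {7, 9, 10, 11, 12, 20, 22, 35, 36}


Set A = {9, 13, 34, 38}
Set B = {7, 9, 10, 11, 12, 20, 22, 35, 36}
A ∪ B includes all elements in either set.
Elements from A: {9, 13, 34, 38}
Elements from B not already included: {7, 10, 11, 12, 20, 22, 35, 36}
A ∪ B = {7, 9, 10, 11, 12, 13, 20, 22, 34, 35, 36, 38}

{7, 9, 10, 11, 12, 13, 20, 22, 34, 35, 36, 38}


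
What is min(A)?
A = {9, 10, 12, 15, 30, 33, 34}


Set A = {9, 10, 12, 15, 30, 33, 34}
Elements in ascending order: 9, 10, 12, 15, 30, 33, 34
The smallest element is 9.

9


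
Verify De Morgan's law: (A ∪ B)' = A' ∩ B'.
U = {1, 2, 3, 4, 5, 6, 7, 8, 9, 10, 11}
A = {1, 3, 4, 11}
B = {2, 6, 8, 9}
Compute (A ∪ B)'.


U = {1, 2, 3, 4, 5, 6, 7, 8, 9, 10, 11}
A = {1, 3, 4, 11}, B = {2, 6, 8, 9}
A ∪ B = {1, 2, 3, 4, 6, 8, 9, 11}
(A ∪ B)' = U \ (A ∪ B) = {5, 7, 10}
Verification via A' ∩ B': A' = {2, 5, 6, 7, 8, 9, 10}, B' = {1, 3, 4, 5, 7, 10, 11}
A' ∩ B' = {5, 7, 10} ✓

{5, 7, 10}


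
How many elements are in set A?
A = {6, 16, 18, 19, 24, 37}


Set A = {6, 16, 18, 19, 24, 37}
Listing elements: 6, 16, 18, 19, 24, 37
Counting: 6 elements
|A| = 6

6


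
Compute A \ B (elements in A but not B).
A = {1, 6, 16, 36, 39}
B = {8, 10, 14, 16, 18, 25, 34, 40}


Set A = {1, 6, 16, 36, 39}
Set B = {8, 10, 14, 16, 18, 25, 34, 40}
A \ B includes elements in A that are not in B.
Check each element of A:
1 (not in B, keep), 6 (not in B, keep), 16 (in B, remove), 36 (not in B, keep), 39 (not in B, keep)
A \ B = {1, 6, 36, 39}

{1, 6, 36, 39}


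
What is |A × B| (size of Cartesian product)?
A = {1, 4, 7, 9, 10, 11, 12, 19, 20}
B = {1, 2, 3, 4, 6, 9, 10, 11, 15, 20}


Set A = {1, 4, 7, 9, 10, 11, 12, 19, 20} has 9 elements.
Set B = {1, 2, 3, 4, 6, 9, 10, 11, 15, 20} has 10 elements.
|A × B| = |A| × |B| = 9 × 10 = 90

90


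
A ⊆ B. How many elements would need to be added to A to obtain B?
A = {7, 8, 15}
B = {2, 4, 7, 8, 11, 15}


Set A = {7, 8, 15}, |A| = 3
Set B = {2, 4, 7, 8, 11, 15}, |B| = 6
Since A ⊆ B: B \ A = {2, 4, 11}
|B| - |A| = 6 - 3 = 3

3


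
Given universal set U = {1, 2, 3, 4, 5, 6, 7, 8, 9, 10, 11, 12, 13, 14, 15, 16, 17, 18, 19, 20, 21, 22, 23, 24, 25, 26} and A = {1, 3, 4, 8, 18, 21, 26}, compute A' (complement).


Universal set U = {1, 2, 3, 4, 5, 6, 7, 8, 9, 10, 11, 12, 13, 14, 15, 16, 17, 18, 19, 20, 21, 22, 23, 24, 25, 26}
Set A = {1, 3, 4, 8, 18, 21, 26}
A' = U \ A = elements in U but not in A
Checking each element of U:
1 (in A, exclude), 2 (not in A, include), 3 (in A, exclude), 4 (in A, exclude), 5 (not in A, include), 6 (not in A, include), 7 (not in A, include), 8 (in A, exclude), 9 (not in A, include), 10 (not in A, include), 11 (not in A, include), 12 (not in A, include), 13 (not in A, include), 14 (not in A, include), 15 (not in A, include), 16 (not in A, include), 17 (not in A, include), 18 (in A, exclude), 19 (not in A, include), 20 (not in A, include), 21 (in A, exclude), 22 (not in A, include), 23 (not in A, include), 24 (not in A, include), 25 (not in A, include), 26 (in A, exclude)
A' = {2, 5, 6, 7, 9, 10, 11, 12, 13, 14, 15, 16, 17, 19, 20, 22, 23, 24, 25}

{2, 5, 6, 7, 9, 10, 11, 12, 13, 14, 15, 16, 17, 19, 20, 22, 23, 24, 25}


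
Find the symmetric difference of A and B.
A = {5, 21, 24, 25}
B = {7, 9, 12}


Set A = {5, 21, 24, 25}
Set B = {7, 9, 12}
A △ B = (A \ B) ∪ (B \ A)
Elements in A but not B: {5, 21, 24, 25}
Elements in B but not A: {7, 9, 12}
A △ B = {5, 7, 9, 12, 21, 24, 25}

{5, 7, 9, 12, 21, 24, 25}


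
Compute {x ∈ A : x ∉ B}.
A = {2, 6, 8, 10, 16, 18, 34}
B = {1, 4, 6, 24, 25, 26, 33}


Set A = {2, 6, 8, 10, 16, 18, 34}
Set B = {1, 4, 6, 24, 25, 26, 33}
Check each element of A against B:
2 ∉ B (include), 6 ∈ B, 8 ∉ B (include), 10 ∉ B (include), 16 ∉ B (include), 18 ∉ B (include), 34 ∉ B (include)
Elements of A not in B: {2, 8, 10, 16, 18, 34}

{2, 8, 10, 16, 18, 34}


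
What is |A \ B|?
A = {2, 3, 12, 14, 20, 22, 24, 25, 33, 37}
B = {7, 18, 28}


Set A = {2, 3, 12, 14, 20, 22, 24, 25, 33, 37}
Set B = {7, 18, 28}
A \ B = {2, 3, 12, 14, 20, 22, 24, 25, 33, 37}
|A \ B| = 10

10


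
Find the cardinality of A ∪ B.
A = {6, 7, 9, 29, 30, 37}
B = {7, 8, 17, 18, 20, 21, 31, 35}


Set A = {6, 7, 9, 29, 30, 37}, |A| = 6
Set B = {7, 8, 17, 18, 20, 21, 31, 35}, |B| = 8
A ∩ B = {7}, |A ∩ B| = 1
|A ∪ B| = |A| + |B| - |A ∩ B| = 6 + 8 - 1 = 13

13


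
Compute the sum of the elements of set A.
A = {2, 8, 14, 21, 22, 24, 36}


Set A = {2, 8, 14, 21, 22, 24, 36}
Sum = 2 + 8 + 14 + 21 + 22 + 24 + 36 = 127

127


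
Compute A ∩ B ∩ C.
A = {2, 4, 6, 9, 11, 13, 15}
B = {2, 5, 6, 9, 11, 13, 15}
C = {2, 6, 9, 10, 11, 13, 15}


Set A = {2, 4, 6, 9, 11, 13, 15}
Set B = {2, 5, 6, 9, 11, 13, 15}
Set C = {2, 6, 9, 10, 11, 13, 15}
First, A ∩ B = {2, 6, 9, 11, 13, 15}
Then, (A ∩ B) ∩ C = {2, 6, 9, 11, 13, 15}

{2, 6, 9, 11, 13, 15}


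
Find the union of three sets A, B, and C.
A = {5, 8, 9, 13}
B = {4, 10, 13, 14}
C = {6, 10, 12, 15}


Set A = {5, 8, 9, 13}
Set B = {4, 10, 13, 14}
Set C = {6, 10, 12, 15}
First, A ∪ B = {4, 5, 8, 9, 10, 13, 14}
Then, (A ∪ B) ∪ C = {4, 5, 6, 8, 9, 10, 12, 13, 14, 15}

{4, 5, 6, 8, 9, 10, 12, 13, 14, 15}


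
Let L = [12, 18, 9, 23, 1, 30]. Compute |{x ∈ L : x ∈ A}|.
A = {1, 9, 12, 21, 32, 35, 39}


Set A = {1, 9, 12, 21, 32, 35, 39}
Candidates: [12, 18, 9, 23, 1, 30]
Check each candidate:
12 ∈ A, 18 ∉ A, 9 ∈ A, 23 ∉ A, 1 ∈ A, 30 ∉ A
Count of candidates in A: 3

3


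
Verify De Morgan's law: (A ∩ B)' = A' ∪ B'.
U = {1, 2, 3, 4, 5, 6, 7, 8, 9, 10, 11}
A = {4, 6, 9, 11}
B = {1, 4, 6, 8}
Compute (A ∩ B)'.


U = {1, 2, 3, 4, 5, 6, 7, 8, 9, 10, 11}
A = {4, 6, 9, 11}, B = {1, 4, 6, 8}
A ∩ B = {4, 6}
(A ∩ B)' = U \ (A ∩ B) = {1, 2, 3, 5, 7, 8, 9, 10, 11}
Verification via A' ∪ B': A' = {1, 2, 3, 5, 7, 8, 10}, B' = {2, 3, 5, 7, 9, 10, 11}
A' ∪ B' = {1, 2, 3, 5, 7, 8, 9, 10, 11} ✓

{1, 2, 3, 5, 7, 8, 9, 10, 11}


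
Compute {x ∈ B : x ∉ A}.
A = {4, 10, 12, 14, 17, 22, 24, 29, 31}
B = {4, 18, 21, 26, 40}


Set A = {4, 10, 12, 14, 17, 22, 24, 29, 31}
Set B = {4, 18, 21, 26, 40}
Check each element of B against A:
4 ∈ A, 18 ∉ A (include), 21 ∉ A (include), 26 ∉ A (include), 40 ∉ A (include)
Elements of B not in A: {18, 21, 26, 40}

{18, 21, 26, 40}


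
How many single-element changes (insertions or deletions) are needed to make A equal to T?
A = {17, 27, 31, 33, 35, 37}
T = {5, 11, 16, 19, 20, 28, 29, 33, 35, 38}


Set A = {17, 27, 31, 33, 35, 37}
Set T = {5, 11, 16, 19, 20, 28, 29, 33, 35, 38}
Elements to remove from A (in A, not in T): {17, 27, 31, 37} → 4 removals
Elements to add to A (in T, not in A): {5, 11, 16, 19, 20, 28, 29, 38} → 8 additions
Total edits = 4 + 8 = 12

12


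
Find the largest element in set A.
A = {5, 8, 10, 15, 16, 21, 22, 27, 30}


Set A = {5, 8, 10, 15, 16, 21, 22, 27, 30}
Elements in ascending order: 5, 8, 10, 15, 16, 21, 22, 27, 30
The largest element is 30.

30


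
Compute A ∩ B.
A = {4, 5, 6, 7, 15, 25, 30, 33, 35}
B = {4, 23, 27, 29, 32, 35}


Set A = {4, 5, 6, 7, 15, 25, 30, 33, 35}
Set B = {4, 23, 27, 29, 32, 35}
A ∩ B includes only elements in both sets.
Check each element of A against B:
4 ✓, 5 ✗, 6 ✗, 7 ✗, 15 ✗, 25 ✗, 30 ✗, 33 ✗, 35 ✓
A ∩ B = {4, 35}

{4, 35}


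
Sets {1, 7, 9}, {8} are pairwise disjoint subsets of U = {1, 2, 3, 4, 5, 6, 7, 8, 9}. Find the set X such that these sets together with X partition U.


U = {1, 2, 3, 4, 5, 6, 7, 8, 9}
Shown blocks: {1, 7, 9}, {8}
A partition's blocks are pairwise disjoint and cover U, so the missing block = U \ (union of shown blocks).
Union of shown blocks: {1, 7, 8, 9}
Missing block = U \ (union) = {2, 3, 4, 5, 6}

{2, 3, 4, 5, 6}


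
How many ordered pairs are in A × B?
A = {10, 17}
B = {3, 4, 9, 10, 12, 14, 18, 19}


Set A = {10, 17} has 2 elements.
Set B = {3, 4, 9, 10, 12, 14, 18, 19} has 8 elements.
|A × B| = |A| × |B| = 2 × 8 = 16

16


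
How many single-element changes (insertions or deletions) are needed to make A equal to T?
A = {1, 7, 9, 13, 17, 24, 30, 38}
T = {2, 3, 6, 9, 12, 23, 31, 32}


Set A = {1, 7, 9, 13, 17, 24, 30, 38}
Set T = {2, 3, 6, 9, 12, 23, 31, 32}
Elements to remove from A (in A, not in T): {1, 7, 13, 17, 24, 30, 38} → 7 removals
Elements to add to A (in T, not in A): {2, 3, 6, 12, 23, 31, 32} → 7 additions
Total edits = 7 + 7 = 14

14


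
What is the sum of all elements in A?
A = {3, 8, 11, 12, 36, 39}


Set A = {3, 8, 11, 12, 36, 39}
Sum = 3 + 8 + 11 + 12 + 36 + 39 = 109

109


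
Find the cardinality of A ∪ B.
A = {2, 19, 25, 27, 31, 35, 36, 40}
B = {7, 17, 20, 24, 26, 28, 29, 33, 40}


Set A = {2, 19, 25, 27, 31, 35, 36, 40}, |A| = 8
Set B = {7, 17, 20, 24, 26, 28, 29, 33, 40}, |B| = 9
A ∩ B = {40}, |A ∩ B| = 1
|A ∪ B| = |A| + |B| - |A ∩ B| = 8 + 9 - 1 = 16

16


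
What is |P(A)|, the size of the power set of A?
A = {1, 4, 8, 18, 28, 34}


Set A = {1, 4, 8, 18, 28, 34}
|A| = 6
The power set P(A) contains all subsets of A.
|P(A)| = 2^|A| = 2^6 = 64

64


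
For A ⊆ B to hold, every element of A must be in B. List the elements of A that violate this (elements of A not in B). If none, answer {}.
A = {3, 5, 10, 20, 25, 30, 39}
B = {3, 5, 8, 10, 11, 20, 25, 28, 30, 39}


Set A = {3, 5, 10, 20, 25, 30, 39}
Set B = {3, 5, 8, 10, 11, 20, 25, 28, 30, 39}
Check each element of A against B:
3 ∈ B, 5 ∈ B, 10 ∈ B, 20 ∈ B, 25 ∈ B, 30 ∈ B, 39 ∈ B
Elements of A not in B: {}

{}


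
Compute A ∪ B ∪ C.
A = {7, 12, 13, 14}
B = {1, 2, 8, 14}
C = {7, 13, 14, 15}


Set A = {7, 12, 13, 14}
Set B = {1, 2, 8, 14}
Set C = {7, 13, 14, 15}
First, A ∪ B = {1, 2, 7, 8, 12, 13, 14}
Then, (A ∪ B) ∪ C = {1, 2, 7, 8, 12, 13, 14, 15}

{1, 2, 7, 8, 12, 13, 14, 15}


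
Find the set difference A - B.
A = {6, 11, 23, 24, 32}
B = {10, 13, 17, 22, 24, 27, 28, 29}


Set A = {6, 11, 23, 24, 32}
Set B = {10, 13, 17, 22, 24, 27, 28, 29}
A \ B includes elements in A that are not in B.
Check each element of A:
6 (not in B, keep), 11 (not in B, keep), 23 (not in B, keep), 24 (in B, remove), 32 (not in B, keep)
A \ B = {6, 11, 23, 32}

{6, 11, 23, 32}


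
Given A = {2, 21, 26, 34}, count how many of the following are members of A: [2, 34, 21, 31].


Set A = {2, 21, 26, 34}
Candidates: [2, 34, 21, 31]
Check each candidate:
2 ∈ A, 34 ∈ A, 21 ∈ A, 31 ∉ A
Count of candidates in A: 3

3


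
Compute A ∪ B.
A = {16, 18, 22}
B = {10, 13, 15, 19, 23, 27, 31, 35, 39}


Set A = {16, 18, 22}
Set B = {10, 13, 15, 19, 23, 27, 31, 35, 39}
A ∪ B includes all elements in either set.
Elements from A: {16, 18, 22}
Elements from B not already included: {10, 13, 15, 19, 23, 27, 31, 35, 39}
A ∪ B = {10, 13, 15, 16, 18, 19, 22, 23, 27, 31, 35, 39}

{10, 13, 15, 16, 18, 19, 22, 23, 27, 31, 35, 39}


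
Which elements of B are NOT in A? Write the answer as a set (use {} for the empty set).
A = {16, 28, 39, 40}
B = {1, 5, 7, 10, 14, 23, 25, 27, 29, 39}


Set A = {16, 28, 39, 40}
Set B = {1, 5, 7, 10, 14, 23, 25, 27, 29, 39}
Check each element of B against A:
1 ∉ A (include), 5 ∉ A (include), 7 ∉ A (include), 10 ∉ A (include), 14 ∉ A (include), 23 ∉ A (include), 25 ∉ A (include), 27 ∉ A (include), 29 ∉ A (include), 39 ∈ A
Elements of B not in A: {1, 5, 7, 10, 14, 23, 25, 27, 29}

{1, 5, 7, 10, 14, 23, 25, 27, 29}


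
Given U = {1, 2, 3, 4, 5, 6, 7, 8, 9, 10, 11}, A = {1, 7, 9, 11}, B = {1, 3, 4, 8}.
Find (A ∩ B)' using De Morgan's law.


U = {1, 2, 3, 4, 5, 6, 7, 8, 9, 10, 11}
A = {1, 7, 9, 11}, B = {1, 3, 4, 8}
A ∩ B = {1}
(A ∩ B)' = U \ (A ∩ B) = {2, 3, 4, 5, 6, 7, 8, 9, 10, 11}
Verification via A' ∪ B': A' = {2, 3, 4, 5, 6, 8, 10}, B' = {2, 5, 6, 7, 9, 10, 11}
A' ∪ B' = {2, 3, 4, 5, 6, 7, 8, 9, 10, 11} ✓

{2, 3, 4, 5, 6, 7, 8, 9, 10, 11}


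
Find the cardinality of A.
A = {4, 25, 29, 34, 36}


Set A = {4, 25, 29, 34, 36}
Listing elements: 4, 25, 29, 34, 36
Counting: 5 elements
|A| = 5

5


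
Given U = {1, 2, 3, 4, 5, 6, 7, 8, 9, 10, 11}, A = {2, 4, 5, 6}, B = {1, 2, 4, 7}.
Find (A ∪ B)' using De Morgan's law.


U = {1, 2, 3, 4, 5, 6, 7, 8, 9, 10, 11}
A = {2, 4, 5, 6}, B = {1, 2, 4, 7}
A ∪ B = {1, 2, 4, 5, 6, 7}
(A ∪ B)' = U \ (A ∪ B) = {3, 8, 9, 10, 11}
Verification via A' ∩ B': A' = {1, 3, 7, 8, 9, 10, 11}, B' = {3, 5, 6, 8, 9, 10, 11}
A' ∩ B' = {3, 8, 9, 10, 11} ✓

{3, 8, 9, 10, 11}


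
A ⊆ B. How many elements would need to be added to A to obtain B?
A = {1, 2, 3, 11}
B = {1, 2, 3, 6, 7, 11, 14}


Set A = {1, 2, 3, 11}, |A| = 4
Set B = {1, 2, 3, 6, 7, 11, 14}, |B| = 7
Since A ⊆ B: B \ A = {6, 7, 14}
|B| - |A| = 7 - 4 = 3

3


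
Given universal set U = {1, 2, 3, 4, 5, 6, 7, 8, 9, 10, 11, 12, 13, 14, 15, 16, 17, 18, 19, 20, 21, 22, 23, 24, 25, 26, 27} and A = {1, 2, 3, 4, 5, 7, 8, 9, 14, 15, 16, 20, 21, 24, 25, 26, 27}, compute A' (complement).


Universal set U = {1, 2, 3, 4, 5, 6, 7, 8, 9, 10, 11, 12, 13, 14, 15, 16, 17, 18, 19, 20, 21, 22, 23, 24, 25, 26, 27}
Set A = {1, 2, 3, 4, 5, 7, 8, 9, 14, 15, 16, 20, 21, 24, 25, 26, 27}
A' = U \ A = elements in U but not in A
Checking each element of U:
1 (in A, exclude), 2 (in A, exclude), 3 (in A, exclude), 4 (in A, exclude), 5 (in A, exclude), 6 (not in A, include), 7 (in A, exclude), 8 (in A, exclude), 9 (in A, exclude), 10 (not in A, include), 11 (not in A, include), 12 (not in A, include), 13 (not in A, include), 14 (in A, exclude), 15 (in A, exclude), 16 (in A, exclude), 17 (not in A, include), 18 (not in A, include), 19 (not in A, include), 20 (in A, exclude), 21 (in A, exclude), 22 (not in A, include), 23 (not in A, include), 24 (in A, exclude), 25 (in A, exclude), 26 (in A, exclude), 27 (in A, exclude)
A' = {6, 10, 11, 12, 13, 17, 18, 19, 22, 23}

{6, 10, 11, 12, 13, 17, 18, 19, 22, 23}


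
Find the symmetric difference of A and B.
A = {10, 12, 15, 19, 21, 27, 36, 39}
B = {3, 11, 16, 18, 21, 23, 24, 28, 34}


Set A = {10, 12, 15, 19, 21, 27, 36, 39}
Set B = {3, 11, 16, 18, 21, 23, 24, 28, 34}
A △ B = (A \ B) ∪ (B \ A)
Elements in A but not B: {10, 12, 15, 19, 27, 36, 39}
Elements in B but not A: {3, 11, 16, 18, 23, 24, 28, 34}
A △ B = {3, 10, 11, 12, 15, 16, 18, 19, 23, 24, 27, 28, 34, 36, 39}

{3, 10, 11, 12, 15, 16, 18, 19, 23, 24, 27, 28, 34, 36, 39}


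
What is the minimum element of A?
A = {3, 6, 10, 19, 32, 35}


Set A = {3, 6, 10, 19, 32, 35}
Elements in ascending order: 3, 6, 10, 19, 32, 35
The smallest element is 3.

3


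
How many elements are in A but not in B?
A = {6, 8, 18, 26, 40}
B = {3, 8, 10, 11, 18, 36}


Set A = {6, 8, 18, 26, 40}
Set B = {3, 8, 10, 11, 18, 36}
A \ B = {6, 26, 40}
|A \ B| = 3

3


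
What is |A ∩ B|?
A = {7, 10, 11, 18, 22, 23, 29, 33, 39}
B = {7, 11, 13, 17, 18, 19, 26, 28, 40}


Set A = {7, 10, 11, 18, 22, 23, 29, 33, 39}
Set B = {7, 11, 13, 17, 18, 19, 26, 28, 40}
A ∩ B = {7, 11, 18}
|A ∩ B| = 3

3


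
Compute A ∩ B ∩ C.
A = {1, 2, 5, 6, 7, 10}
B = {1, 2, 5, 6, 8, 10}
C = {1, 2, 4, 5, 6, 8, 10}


Set A = {1, 2, 5, 6, 7, 10}
Set B = {1, 2, 5, 6, 8, 10}
Set C = {1, 2, 4, 5, 6, 8, 10}
First, A ∩ B = {1, 2, 5, 6, 10}
Then, (A ∩ B) ∩ C = {1, 2, 5, 6, 10}

{1, 2, 5, 6, 10}


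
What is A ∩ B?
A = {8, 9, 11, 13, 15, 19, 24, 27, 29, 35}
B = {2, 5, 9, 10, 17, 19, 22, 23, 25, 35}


Set A = {8, 9, 11, 13, 15, 19, 24, 27, 29, 35}
Set B = {2, 5, 9, 10, 17, 19, 22, 23, 25, 35}
A ∩ B includes only elements in both sets.
Check each element of A against B:
8 ✗, 9 ✓, 11 ✗, 13 ✗, 15 ✗, 19 ✓, 24 ✗, 27 ✗, 29 ✗, 35 ✓
A ∩ B = {9, 19, 35}

{9, 19, 35}


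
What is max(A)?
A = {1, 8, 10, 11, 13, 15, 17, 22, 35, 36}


Set A = {1, 8, 10, 11, 13, 15, 17, 22, 35, 36}
Elements in ascending order: 1, 8, 10, 11, 13, 15, 17, 22, 35, 36
The largest element is 36.

36


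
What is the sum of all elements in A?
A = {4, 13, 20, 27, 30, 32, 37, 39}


Set A = {4, 13, 20, 27, 30, 32, 37, 39}
Sum = 4 + 13 + 20 + 27 + 30 + 32 + 37 + 39 = 202

202


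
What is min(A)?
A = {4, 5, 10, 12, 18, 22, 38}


Set A = {4, 5, 10, 12, 18, 22, 38}
Elements in ascending order: 4, 5, 10, 12, 18, 22, 38
The smallest element is 4.

4


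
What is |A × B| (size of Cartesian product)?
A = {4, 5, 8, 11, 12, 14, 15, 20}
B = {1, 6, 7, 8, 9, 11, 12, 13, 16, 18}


Set A = {4, 5, 8, 11, 12, 14, 15, 20} has 8 elements.
Set B = {1, 6, 7, 8, 9, 11, 12, 13, 16, 18} has 10 elements.
|A × B| = |A| × |B| = 8 × 10 = 80

80


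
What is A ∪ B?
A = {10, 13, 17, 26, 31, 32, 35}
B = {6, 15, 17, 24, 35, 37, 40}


Set A = {10, 13, 17, 26, 31, 32, 35}
Set B = {6, 15, 17, 24, 35, 37, 40}
A ∪ B includes all elements in either set.
Elements from A: {10, 13, 17, 26, 31, 32, 35}
Elements from B not already included: {6, 15, 24, 37, 40}
A ∪ B = {6, 10, 13, 15, 17, 24, 26, 31, 32, 35, 37, 40}

{6, 10, 13, 15, 17, 24, 26, 31, 32, 35, 37, 40}


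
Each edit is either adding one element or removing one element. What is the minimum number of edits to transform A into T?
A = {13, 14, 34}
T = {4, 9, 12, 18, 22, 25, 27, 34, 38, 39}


Set A = {13, 14, 34}
Set T = {4, 9, 12, 18, 22, 25, 27, 34, 38, 39}
Elements to remove from A (in A, not in T): {13, 14} → 2 removals
Elements to add to A (in T, not in A): {4, 9, 12, 18, 22, 25, 27, 38, 39} → 9 additions
Total edits = 2 + 9 = 11

11


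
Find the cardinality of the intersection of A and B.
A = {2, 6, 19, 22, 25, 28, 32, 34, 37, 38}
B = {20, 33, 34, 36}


Set A = {2, 6, 19, 22, 25, 28, 32, 34, 37, 38}
Set B = {20, 33, 34, 36}
A ∩ B = {34}
|A ∩ B| = 1

1


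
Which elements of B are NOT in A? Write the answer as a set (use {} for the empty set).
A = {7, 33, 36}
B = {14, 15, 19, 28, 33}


Set A = {7, 33, 36}
Set B = {14, 15, 19, 28, 33}
Check each element of B against A:
14 ∉ A (include), 15 ∉ A (include), 19 ∉ A (include), 28 ∉ A (include), 33 ∈ A
Elements of B not in A: {14, 15, 19, 28}

{14, 15, 19, 28}


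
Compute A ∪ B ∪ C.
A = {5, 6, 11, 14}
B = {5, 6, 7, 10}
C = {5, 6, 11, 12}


Set A = {5, 6, 11, 14}
Set B = {5, 6, 7, 10}
Set C = {5, 6, 11, 12}
First, A ∪ B = {5, 6, 7, 10, 11, 14}
Then, (A ∪ B) ∪ C = {5, 6, 7, 10, 11, 12, 14}

{5, 6, 7, 10, 11, 12, 14}


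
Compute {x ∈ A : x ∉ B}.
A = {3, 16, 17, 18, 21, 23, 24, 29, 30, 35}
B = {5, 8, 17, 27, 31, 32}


Set A = {3, 16, 17, 18, 21, 23, 24, 29, 30, 35}
Set B = {5, 8, 17, 27, 31, 32}
Check each element of A against B:
3 ∉ B (include), 16 ∉ B (include), 17 ∈ B, 18 ∉ B (include), 21 ∉ B (include), 23 ∉ B (include), 24 ∉ B (include), 29 ∉ B (include), 30 ∉ B (include), 35 ∉ B (include)
Elements of A not in B: {3, 16, 18, 21, 23, 24, 29, 30, 35}

{3, 16, 18, 21, 23, 24, 29, 30, 35}


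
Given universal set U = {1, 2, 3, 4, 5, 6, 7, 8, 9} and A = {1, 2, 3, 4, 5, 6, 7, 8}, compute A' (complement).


Universal set U = {1, 2, 3, 4, 5, 6, 7, 8, 9}
Set A = {1, 2, 3, 4, 5, 6, 7, 8}
A' = U \ A = elements in U but not in A
Checking each element of U:
1 (in A, exclude), 2 (in A, exclude), 3 (in A, exclude), 4 (in A, exclude), 5 (in A, exclude), 6 (in A, exclude), 7 (in A, exclude), 8 (in A, exclude), 9 (not in A, include)
A' = {9}

{9}


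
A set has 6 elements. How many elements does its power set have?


The set has 6 elements.
The power set contains all possible subsets.
|P(A)| = 2^|A| = 2^6 = 64

64


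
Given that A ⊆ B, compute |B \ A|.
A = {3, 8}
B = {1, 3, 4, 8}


Set A = {3, 8}, |A| = 2
Set B = {1, 3, 4, 8}, |B| = 4
Since A ⊆ B: B \ A = {1, 4}
|B| - |A| = 4 - 2 = 2

2


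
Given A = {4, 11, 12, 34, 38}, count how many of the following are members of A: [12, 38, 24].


Set A = {4, 11, 12, 34, 38}
Candidates: [12, 38, 24]
Check each candidate:
12 ∈ A, 38 ∈ A, 24 ∉ A
Count of candidates in A: 2

2


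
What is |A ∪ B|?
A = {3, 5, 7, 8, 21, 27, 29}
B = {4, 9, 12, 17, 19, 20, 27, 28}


Set A = {3, 5, 7, 8, 21, 27, 29}, |A| = 7
Set B = {4, 9, 12, 17, 19, 20, 27, 28}, |B| = 8
A ∩ B = {27}, |A ∩ B| = 1
|A ∪ B| = |A| + |B| - |A ∩ B| = 7 + 8 - 1 = 14

14


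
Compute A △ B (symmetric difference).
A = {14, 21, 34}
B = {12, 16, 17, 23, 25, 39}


Set A = {14, 21, 34}
Set B = {12, 16, 17, 23, 25, 39}
A △ B = (A \ B) ∪ (B \ A)
Elements in A but not B: {14, 21, 34}
Elements in B but not A: {12, 16, 17, 23, 25, 39}
A △ B = {12, 14, 16, 17, 21, 23, 25, 34, 39}

{12, 14, 16, 17, 21, 23, 25, 34, 39}


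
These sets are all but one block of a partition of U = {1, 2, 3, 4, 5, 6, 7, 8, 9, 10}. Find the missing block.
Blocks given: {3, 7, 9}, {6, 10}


U = {1, 2, 3, 4, 5, 6, 7, 8, 9, 10}
Shown blocks: {3, 7, 9}, {6, 10}
A partition's blocks are pairwise disjoint and cover U, so the missing block = U \ (union of shown blocks).
Union of shown blocks: {3, 6, 7, 9, 10}
Missing block = U \ (union) = {1, 2, 4, 5, 8}

{1, 2, 4, 5, 8}


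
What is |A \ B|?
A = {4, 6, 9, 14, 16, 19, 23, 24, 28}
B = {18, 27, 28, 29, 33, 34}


Set A = {4, 6, 9, 14, 16, 19, 23, 24, 28}
Set B = {18, 27, 28, 29, 33, 34}
A \ B = {4, 6, 9, 14, 16, 19, 23, 24}
|A \ B| = 8

8


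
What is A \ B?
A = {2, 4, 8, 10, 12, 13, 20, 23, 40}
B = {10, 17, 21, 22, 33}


Set A = {2, 4, 8, 10, 12, 13, 20, 23, 40}
Set B = {10, 17, 21, 22, 33}
A \ B includes elements in A that are not in B.
Check each element of A:
2 (not in B, keep), 4 (not in B, keep), 8 (not in B, keep), 10 (in B, remove), 12 (not in B, keep), 13 (not in B, keep), 20 (not in B, keep), 23 (not in B, keep), 40 (not in B, keep)
A \ B = {2, 4, 8, 12, 13, 20, 23, 40}

{2, 4, 8, 12, 13, 20, 23, 40}


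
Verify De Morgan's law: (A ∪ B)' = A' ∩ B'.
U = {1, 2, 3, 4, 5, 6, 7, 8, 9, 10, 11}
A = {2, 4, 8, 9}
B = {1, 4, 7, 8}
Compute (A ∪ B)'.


U = {1, 2, 3, 4, 5, 6, 7, 8, 9, 10, 11}
A = {2, 4, 8, 9}, B = {1, 4, 7, 8}
A ∪ B = {1, 2, 4, 7, 8, 9}
(A ∪ B)' = U \ (A ∪ B) = {3, 5, 6, 10, 11}
Verification via A' ∩ B': A' = {1, 3, 5, 6, 7, 10, 11}, B' = {2, 3, 5, 6, 9, 10, 11}
A' ∩ B' = {3, 5, 6, 10, 11} ✓

{3, 5, 6, 10, 11}


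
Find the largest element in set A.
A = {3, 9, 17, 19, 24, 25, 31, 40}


Set A = {3, 9, 17, 19, 24, 25, 31, 40}
Elements in ascending order: 3, 9, 17, 19, 24, 25, 31, 40
The largest element is 40.

40


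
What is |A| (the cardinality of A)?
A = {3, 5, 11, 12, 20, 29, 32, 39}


Set A = {3, 5, 11, 12, 20, 29, 32, 39}
Listing elements: 3, 5, 11, 12, 20, 29, 32, 39
Counting: 8 elements
|A| = 8

8


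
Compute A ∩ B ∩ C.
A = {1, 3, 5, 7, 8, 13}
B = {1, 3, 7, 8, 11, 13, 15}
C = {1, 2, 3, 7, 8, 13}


Set A = {1, 3, 5, 7, 8, 13}
Set B = {1, 3, 7, 8, 11, 13, 15}
Set C = {1, 2, 3, 7, 8, 13}
First, A ∩ B = {1, 3, 7, 8, 13}
Then, (A ∩ B) ∩ C = {1, 3, 7, 8, 13}

{1, 3, 7, 8, 13}


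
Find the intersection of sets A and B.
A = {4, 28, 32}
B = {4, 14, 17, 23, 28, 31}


Set A = {4, 28, 32}
Set B = {4, 14, 17, 23, 28, 31}
A ∩ B includes only elements in both sets.
Check each element of A against B:
4 ✓, 28 ✓, 32 ✗
A ∩ B = {4, 28}

{4, 28}


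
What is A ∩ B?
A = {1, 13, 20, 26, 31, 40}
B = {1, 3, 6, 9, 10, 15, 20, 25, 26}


Set A = {1, 13, 20, 26, 31, 40}
Set B = {1, 3, 6, 9, 10, 15, 20, 25, 26}
A ∩ B includes only elements in both sets.
Check each element of A against B:
1 ✓, 13 ✗, 20 ✓, 26 ✓, 31 ✗, 40 ✗
A ∩ B = {1, 20, 26}

{1, 20, 26}


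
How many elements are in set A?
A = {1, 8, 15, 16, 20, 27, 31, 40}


Set A = {1, 8, 15, 16, 20, 27, 31, 40}
Listing elements: 1, 8, 15, 16, 20, 27, 31, 40
Counting: 8 elements
|A| = 8

8


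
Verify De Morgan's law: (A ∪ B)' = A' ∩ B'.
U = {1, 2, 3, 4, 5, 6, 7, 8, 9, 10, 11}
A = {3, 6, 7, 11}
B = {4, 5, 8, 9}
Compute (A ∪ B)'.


U = {1, 2, 3, 4, 5, 6, 7, 8, 9, 10, 11}
A = {3, 6, 7, 11}, B = {4, 5, 8, 9}
A ∪ B = {3, 4, 5, 6, 7, 8, 9, 11}
(A ∪ B)' = U \ (A ∪ B) = {1, 2, 10}
Verification via A' ∩ B': A' = {1, 2, 4, 5, 8, 9, 10}, B' = {1, 2, 3, 6, 7, 10, 11}
A' ∩ B' = {1, 2, 10} ✓

{1, 2, 10}


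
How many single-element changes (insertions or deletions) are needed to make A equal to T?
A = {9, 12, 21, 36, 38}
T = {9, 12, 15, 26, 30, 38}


Set A = {9, 12, 21, 36, 38}
Set T = {9, 12, 15, 26, 30, 38}
Elements to remove from A (in A, not in T): {21, 36} → 2 removals
Elements to add to A (in T, not in A): {15, 26, 30} → 3 additions
Total edits = 2 + 3 = 5

5


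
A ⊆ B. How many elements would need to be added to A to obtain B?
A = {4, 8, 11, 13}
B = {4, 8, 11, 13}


Set A = {4, 8, 11, 13}, |A| = 4
Set B = {4, 8, 11, 13}, |B| = 4
Since A ⊆ B: B \ A = {}
|B| - |A| = 4 - 4 = 0

0


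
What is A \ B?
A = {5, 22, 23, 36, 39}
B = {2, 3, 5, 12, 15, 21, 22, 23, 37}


Set A = {5, 22, 23, 36, 39}
Set B = {2, 3, 5, 12, 15, 21, 22, 23, 37}
A \ B includes elements in A that are not in B.
Check each element of A:
5 (in B, remove), 22 (in B, remove), 23 (in B, remove), 36 (not in B, keep), 39 (not in B, keep)
A \ B = {36, 39}

{36, 39}


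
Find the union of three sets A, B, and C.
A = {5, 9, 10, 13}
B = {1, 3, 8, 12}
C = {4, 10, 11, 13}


Set A = {5, 9, 10, 13}
Set B = {1, 3, 8, 12}
Set C = {4, 10, 11, 13}
First, A ∪ B = {1, 3, 5, 8, 9, 10, 12, 13}
Then, (A ∪ B) ∪ C = {1, 3, 4, 5, 8, 9, 10, 11, 12, 13}

{1, 3, 4, 5, 8, 9, 10, 11, 12, 13}


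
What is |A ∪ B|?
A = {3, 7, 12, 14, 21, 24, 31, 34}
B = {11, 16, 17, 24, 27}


Set A = {3, 7, 12, 14, 21, 24, 31, 34}, |A| = 8
Set B = {11, 16, 17, 24, 27}, |B| = 5
A ∩ B = {24}, |A ∩ B| = 1
|A ∪ B| = |A| + |B| - |A ∩ B| = 8 + 5 - 1 = 12

12


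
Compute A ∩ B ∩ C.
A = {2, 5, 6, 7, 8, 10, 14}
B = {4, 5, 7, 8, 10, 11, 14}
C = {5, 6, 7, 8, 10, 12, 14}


Set A = {2, 5, 6, 7, 8, 10, 14}
Set B = {4, 5, 7, 8, 10, 11, 14}
Set C = {5, 6, 7, 8, 10, 12, 14}
First, A ∩ B = {5, 7, 8, 10, 14}
Then, (A ∩ B) ∩ C = {5, 7, 8, 10, 14}

{5, 7, 8, 10, 14}


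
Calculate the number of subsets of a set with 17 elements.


The set has 17 elements.
The power set contains all possible subsets.
|P(A)| = 2^|A| = 2^17 = 131072

131072


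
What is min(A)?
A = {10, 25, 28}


Set A = {10, 25, 28}
Elements in ascending order: 10, 25, 28
The smallest element is 10.

10


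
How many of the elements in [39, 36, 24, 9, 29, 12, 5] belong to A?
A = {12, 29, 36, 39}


Set A = {12, 29, 36, 39}
Candidates: [39, 36, 24, 9, 29, 12, 5]
Check each candidate:
39 ∈ A, 36 ∈ A, 24 ∉ A, 9 ∉ A, 29 ∈ A, 12 ∈ A, 5 ∉ A
Count of candidates in A: 4

4


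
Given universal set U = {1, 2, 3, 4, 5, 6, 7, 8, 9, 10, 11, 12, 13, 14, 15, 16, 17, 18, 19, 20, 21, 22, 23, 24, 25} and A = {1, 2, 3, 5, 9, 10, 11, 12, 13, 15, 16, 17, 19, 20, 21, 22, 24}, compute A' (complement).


Universal set U = {1, 2, 3, 4, 5, 6, 7, 8, 9, 10, 11, 12, 13, 14, 15, 16, 17, 18, 19, 20, 21, 22, 23, 24, 25}
Set A = {1, 2, 3, 5, 9, 10, 11, 12, 13, 15, 16, 17, 19, 20, 21, 22, 24}
A' = U \ A = elements in U but not in A
Checking each element of U:
1 (in A, exclude), 2 (in A, exclude), 3 (in A, exclude), 4 (not in A, include), 5 (in A, exclude), 6 (not in A, include), 7 (not in A, include), 8 (not in A, include), 9 (in A, exclude), 10 (in A, exclude), 11 (in A, exclude), 12 (in A, exclude), 13 (in A, exclude), 14 (not in A, include), 15 (in A, exclude), 16 (in A, exclude), 17 (in A, exclude), 18 (not in A, include), 19 (in A, exclude), 20 (in A, exclude), 21 (in A, exclude), 22 (in A, exclude), 23 (not in A, include), 24 (in A, exclude), 25 (not in A, include)
A' = {4, 6, 7, 8, 14, 18, 23, 25}

{4, 6, 7, 8, 14, 18, 23, 25}


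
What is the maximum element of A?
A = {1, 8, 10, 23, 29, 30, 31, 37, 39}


Set A = {1, 8, 10, 23, 29, 30, 31, 37, 39}
Elements in ascending order: 1, 8, 10, 23, 29, 30, 31, 37, 39
The largest element is 39.

39


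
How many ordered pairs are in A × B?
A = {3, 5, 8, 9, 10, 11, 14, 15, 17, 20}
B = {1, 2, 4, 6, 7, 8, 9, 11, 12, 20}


Set A = {3, 5, 8, 9, 10, 11, 14, 15, 17, 20} has 10 elements.
Set B = {1, 2, 4, 6, 7, 8, 9, 11, 12, 20} has 10 elements.
|A × B| = |A| × |B| = 10 × 10 = 100

100


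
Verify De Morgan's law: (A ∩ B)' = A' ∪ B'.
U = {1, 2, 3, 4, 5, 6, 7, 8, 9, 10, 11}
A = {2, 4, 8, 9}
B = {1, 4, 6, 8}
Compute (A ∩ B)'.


U = {1, 2, 3, 4, 5, 6, 7, 8, 9, 10, 11}
A = {2, 4, 8, 9}, B = {1, 4, 6, 8}
A ∩ B = {4, 8}
(A ∩ B)' = U \ (A ∩ B) = {1, 2, 3, 5, 6, 7, 9, 10, 11}
Verification via A' ∪ B': A' = {1, 3, 5, 6, 7, 10, 11}, B' = {2, 3, 5, 7, 9, 10, 11}
A' ∪ B' = {1, 2, 3, 5, 6, 7, 9, 10, 11} ✓

{1, 2, 3, 5, 6, 7, 9, 10, 11}


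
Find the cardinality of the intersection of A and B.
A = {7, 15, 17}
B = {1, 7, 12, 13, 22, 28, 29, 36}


Set A = {7, 15, 17}
Set B = {1, 7, 12, 13, 22, 28, 29, 36}
A ∩ B = {7}
|A ∩ B| = 1

1


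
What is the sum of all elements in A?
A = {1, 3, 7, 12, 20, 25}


Set A = {1, 3, 7, 12, 20, 25}
Sum = 1 + 3 + 7 + 12 + 20 + 25 = 68

68


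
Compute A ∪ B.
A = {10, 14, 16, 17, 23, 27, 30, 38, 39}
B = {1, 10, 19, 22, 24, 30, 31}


Set A = {10, 14, 16, 17, 23, 27, 30, 38, 39}
Set B = {1, 10, 19, 22, 24, 30, 31}
A ∪ B includes all elements in either set.
Elements from A: {10, 14, 16, 17, 23, 27, 30, 38, 39}
Elements from B not already included: {1, 19, 22, 24, 31}
A ∪ B = {1, 10, 14, 16, 17, 19, 22, 23, 24, 27, 30, 31, 38, 39}

{1, 10, 14, 16, 17, 19, 22, 23, 24, 27, 30, 31, 38, 39}


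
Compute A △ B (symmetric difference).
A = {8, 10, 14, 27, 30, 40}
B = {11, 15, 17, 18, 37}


Set A = {8, 10, 14, 27, 30, 40}
Set B = {11, 15, 17, 18, 37}
A △ B = (A \ B) ∪ (B \ A)
Elements in A but not B: {8, 10, 14, 27, 30, 40}
Elements in B but not A: {11, 15, 17, 18, 37}
A △ B = {8, 10, 11, 14, 15, 17, 18, 27, 30, 37, 40}

{8, 10, 11, 14, 15, 17, 18, 27, 30, 37, 40}


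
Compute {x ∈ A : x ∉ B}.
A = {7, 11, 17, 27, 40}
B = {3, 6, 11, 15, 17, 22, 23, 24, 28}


Set A = {7, 11, 17, 27, 40}
Set B = {3, 6, 11, 15, 17, 22, 23, 24, 28}
Check each element of A against B:
7 ∉ B (include), 11 ∈ B, 17 ∈ B, 27 ∉ B (include), 40 ∉ B (include)
Elements of A not in B: {7, 27, 40}

{7, 27, 40}


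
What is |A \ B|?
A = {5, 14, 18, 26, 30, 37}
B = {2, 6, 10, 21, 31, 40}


Set A = {5, 14, 18, 26, 30, 37}
Set B = {2, 6, 10, 21, 31, 40}
A \ B = {5, 14, 18, 26, 30, 37}
|A \ B| = 6

6


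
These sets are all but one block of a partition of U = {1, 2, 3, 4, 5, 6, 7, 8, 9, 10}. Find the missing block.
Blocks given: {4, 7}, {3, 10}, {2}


U = {1, 2, 3, 4, 5, 6, 7, 8, 9, 10}
Shown blocks: {4, 7}, {3, 10}, {2}
A partition's blocks are pairwise disjoint and cover U, so the missing block = U \ (union of shown blocks).
Union of shown blocks: {2, 3, 4, 7, 10}
Missing block = U \ (union) = {1, 5, 6, 8, 9}

{1, 5, 6, 8, 9}


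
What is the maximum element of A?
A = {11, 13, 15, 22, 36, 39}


Set A = {11, 13, 15, 22, 36, 39}
Elements in ascending order: 11, 13, 15, 22, 36, 39
The largest element is 39.

39


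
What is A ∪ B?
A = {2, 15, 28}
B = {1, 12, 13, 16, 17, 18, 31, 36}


Set A = {2, 15, 28}
Set B = {1, 12, 13, 16, 17, 18, 31, 36}
A ∪ B includes all elements in either set.
Elements from A: {2, 15, 28}
Elements from B not already included: {1, 12, 13, 16, 17, 18, 31, 36}
A ∪ B = {1, 2, 12, 13, 15, 16, 17, 18, 28, 31, 36}

{1, 2, 12, 13, 15, 16, 17, 18, 28, 31, 36}


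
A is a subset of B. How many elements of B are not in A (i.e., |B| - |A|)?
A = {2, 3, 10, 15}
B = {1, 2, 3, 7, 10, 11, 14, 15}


Set A = {2, 3, 10, 15}, |A| = 4
Set B = {1, 2, 3, 7, 10, 11, 14, 15}, |B| = 8
Since A ⊆ B: B \ A = {1, 7, 11, 14}
|B| - |A| = 8 - 4 = 4

4


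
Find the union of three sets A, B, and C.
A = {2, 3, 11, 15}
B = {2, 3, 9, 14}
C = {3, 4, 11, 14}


Set A = {2, 3, 11, 15}
Set B = {2, 3, 9, 14}
Set C = {3, 4, 11, 14}
First, A ∪ B = {2, 3, 9, 11, 14, 15}
Then, (A ∪ B) ∪ C = {2, 3, 4, 9, 11, 14, 15}

{2, 3, 4, 9, 11, 14, 15}


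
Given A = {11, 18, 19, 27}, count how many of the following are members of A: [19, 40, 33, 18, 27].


Set A = {11, 18, 19, 27}
Candidates: [19, 40, 33, 18, 27]
Check each candidate:
19 ∈ A, 40 ∉ A, 33 ∉ A, 18 ∈ A, 27 ∈ A
Count of candidates in A: 3

3


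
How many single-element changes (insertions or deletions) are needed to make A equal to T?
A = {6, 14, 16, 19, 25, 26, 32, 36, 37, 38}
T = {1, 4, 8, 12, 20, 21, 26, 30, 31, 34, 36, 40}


Set A = {6, 14, 16, 19, 25, 26, 32, 36, 37, 38}
Set T = {1, 4, 8, 12, 20, 21, 26, 30, 31, 34, 36, 40}
Elements to remove from A (in A, not in T): {6, 14, 16, 19, 25, 32, 37, 38} → 8 removals
Elements to add to A (in T, not in A): {1, 4, 8, 12, 20, 21, 30, 31, 34, 40} → 10 additions
Total edits = 8 + 10 = 18

18


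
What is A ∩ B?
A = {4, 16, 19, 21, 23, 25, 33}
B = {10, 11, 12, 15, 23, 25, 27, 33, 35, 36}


Set A = {4, 16, 19, 21, 23, 25, 33}
Set B = {10, 11, 12, 15, 23, 25, 27, 33, 35, 36}
A ∩ B includes only elements in both sets.
Check each element of A against B:
4 ✗, 16 ✗, 19 ✗, 21 ✗, 23 ✓, 25 ✓, 33 ✓
A ∩ B = {23, 25, 33}

{23, 25, 33}


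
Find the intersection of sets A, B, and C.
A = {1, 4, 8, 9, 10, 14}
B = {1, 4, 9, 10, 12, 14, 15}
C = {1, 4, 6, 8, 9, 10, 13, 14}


Set A = {1, 4, 8, 9, 10, 14}
Set B = {1, 4, 9, 10, 12, 14, 15}
Set C = {1, 4, 6, 8, 9, 10, 13, 14}
First, A ∩ B = {1, 4, 9, 10, 14}
Then, (A ∩ B) ∩ C = {1, 4, 9, 10, 14}

{1, 4, 9, 10, 14}


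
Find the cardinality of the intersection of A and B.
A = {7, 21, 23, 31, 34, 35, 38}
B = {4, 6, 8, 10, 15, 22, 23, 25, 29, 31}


Set A = {7, 21, 23, 31, 34, 35, 38}
Set B = {4, 6, 8, 10, 15, 22, 23, 25, 29, 31}
A ∩ B = {23, 31}
|A ∩ B| = 2

2


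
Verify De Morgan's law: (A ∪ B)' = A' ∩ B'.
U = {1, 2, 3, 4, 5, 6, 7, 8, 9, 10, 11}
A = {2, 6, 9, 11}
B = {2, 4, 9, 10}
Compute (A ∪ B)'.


U = {1, 2, 3, 4, 5, 6, 7, 8, 9, 10, 11}
A = {2, 6, 9, 11}, B = {2, 4, 9, 10}
A ∪ B = {2, 4, 6, 9, 10, 11}
(A ∪ B)' = U \ (A ∪ B) = {1, 3, 5, 7, 8}
Verification via A' ∩ B': A' = {1, 3, 4, 5, 7, 8, 10}, B' = {1, 3, 5, 6, 7, 8, 11}
A' ∩ B' = {1, 3, 5, 7, 8} ✓

{1, 3, 5, 7, 8}


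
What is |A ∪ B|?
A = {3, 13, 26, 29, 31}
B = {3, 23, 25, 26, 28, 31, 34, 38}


Set A = {3, 13, 26, 29, 31}, |A| = 5
Set B = {3, 23, 25, 26, 28, 31, 34, 38}, |B| = 8
A ∩ B = {3, 26, 31}, |A ∩ B| = 3
|A ∪ B| = |A| + |B| - |A ∩ B| = 5 + 8 - 3 = 10

10


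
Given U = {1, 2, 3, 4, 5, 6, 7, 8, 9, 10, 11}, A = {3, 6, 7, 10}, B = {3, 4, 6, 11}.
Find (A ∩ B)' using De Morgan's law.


U = {1, 2, 3, 4, 5, 6, 7, 8, 9, 10, 11}
A = {3, 6, 7, 10}, B = {3, 4, 6, 11}
A ∩ B = {3, 6}
(A ∩ B)' = U \ (A ∩ B) = {1, 2, 4, 5, 7, 8, 9, 10, 11}
Verification via A' ∪ B': A' = {1, 2, 4, 5, 8, 9, 11}, B' = {1, 2, 5, 7, 8, 9, 10}
A' ∪ B' = {1, 2, 4, 5, 7, 8, 9, 10, 11} ✓

{1, 2, 4, 5, 7, 8, 9, 10, 11}
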